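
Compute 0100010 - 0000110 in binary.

Method 1 - Direct subtraction (column by column from the right: bit − bit − borrow-in; if negative, add 2 and borrow 1 from the next column):
borrow: 0111000
        0100010
-       0000110
---------------
        0011100

Method 2 - Add two's complement:
Two's complement of 0000110: invert → 1111001, add 1 → 1111010
  0100010
+ 1111010
---------
 10011100  (end carry out of the top bit = 1)
Discarding the end carry: 0011100
Decimal check:
  0100010 = 32 + 2 = 34
  0000110 = 4 + 2 = 6
  34 - 6 = 28, and 0011100 = 16 + 8 + 4 = 28 ✓



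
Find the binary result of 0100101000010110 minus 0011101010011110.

Method 1 - Direct subtraction (column by column from the right: bit − bit − borrow-in; if negative, add 2 and borrow 1 from the next column):
borrow: 0111111111110000
        0100101000010110
-       0011101010011110
------------------------
        0000111101111000

Method 2 - Add two's complement:
Two's complement of 0011101010011110: invert → 1100010101100001, add 1 → 1100010101100010
  0100101000010110
+ 1100010101100010
------------------
 10000111101111000  (end carry out of the top bit = 1)
Discarding the end carry: 0000111101111000
Decimal check:
  0100101000010110 = 16384 + 2048 + 512 + 16 + 4 + 2 = 18966
  0011101010011110 = 8192 + 4096 + 2048 + 512 + 128 + 16 + 8 + 4 + 2 = 15006
  18966 - 15006 = 3960, and 0000111101111000 = 2048 + 1024 + 512 + 256 + 64 + 32 + 16 + 8 = 3960 ✓



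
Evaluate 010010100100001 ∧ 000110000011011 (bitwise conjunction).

AND: 1 only when both bits are 1
  010010100100001
& 000110000011011
-----------------
  000010000000001
Decimal: 9505 & 3099 = 1025



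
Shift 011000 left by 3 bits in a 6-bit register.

Original: 011000 (decimal 24)
Shift left by 3 positions
Append 3 zeros on the right and drop the 3 high bits that overflow the 6-bit width
Result: 000000 (decimal 0)
Equivalent: 24 << 3 = 24 × 2^3 = 192, truncated to 6 bits = 0



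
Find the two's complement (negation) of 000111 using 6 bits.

Original: 000111
Step 1 - Invert all bits: 111000
Step 2 - Add 1: 111001
Verification: 000111 + 111001 = 1000000; discarding the end carry (carry out of the top bit) leaves the 6-bit value 000000, as required for x + (-x)



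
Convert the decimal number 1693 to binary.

Using repeated division by 2:
1693 ÷ 2 = 846 remainder 1
846 ÷ 2 = 423 remainder 0
423 ÷ 2 = 211 remainder 1
211 ÷ 2 = 105 remainder 1
105 ÷ 2 = 52 remainder 1
52 ÷ 2 = 26 remainder 0
26 ÷ 2 = 13 remainder 0
13 ÷ 2 = 6 remainder 1
6 ÷ 2 = 3 remainder 0
3 ÷ 2 = 1 remainder 1
1 ÷ 2 = 0 remainder 1
Reading remainders bottom to top: 11010011101



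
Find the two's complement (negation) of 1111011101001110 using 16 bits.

Original (sign bit 1, negative): 1111011101001110
Step 1 - Invert all bits: 0000100010110001
Step 2 - Add 1: 0000100010110010
Verification: 1111011101001110 + 0000100010110010 = 10000000000000000; discarding the end carry (carry out of the top bit) leaves the 16-bit value 0000000000000000, as required for x + (-x)



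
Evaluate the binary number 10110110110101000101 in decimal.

Sum of powers of 2 for each 1-bit:
2^0 + 2^2 + 2^6 + 2^8 + 2^10 + 2^11 + 2^13 + 2^14 + 2^16 + 2^17 + 2^19
= 1 + 4 + 64 + 256 + 1024 + 2048 + 8192 + 16384 + 65536 + 131072 + 524288
= 748869



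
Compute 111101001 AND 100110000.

AND: 1 only when both bits are 1
  111101001
& 100110000
-----------
  100100000
Decimal: 489 & 304 = 288



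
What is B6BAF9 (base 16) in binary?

Convert each hex digit to 4 bits:
  B = 1011
  6 = 0110
  B = 1011
  A = 1010
  F = 1111
  9 = 1001
Concatenate: 101101101011101011111001



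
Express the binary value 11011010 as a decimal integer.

Sum of powers of 2 for each 1-bit:
2^1 + 2^3 + 2^4 + 2^6 + 2^7
= 2 + 8 + 16 + 64 + 128
= 218



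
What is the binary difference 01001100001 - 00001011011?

Method 1 - Direct subtraction (column by column from the right: bit − bit − borrow-in; if negative, add 2 and borrow 1 from the next column):
borrow: 00000111100
        01001100001
-       00001011011
-------------------
        01000000110

Method 2 - Add two's complement:
Two's complement of 00001011011: invert → 11110100100, add 1 → 11110100101
  01001100001
+ 11110100101
-------------
 101000000110  (end carry out of the top bit = 1)
Discarding the end carry: 01000000110
Decimal check:
  01001100001 = 512 + 64 + 32 + 1 = 609
  00001011011 = 64 + 16 + 8 + 2 + 1 = 91
  609 - 91 = 518, and 01000000110 = 512 + 4 + 2 = 518 ✓



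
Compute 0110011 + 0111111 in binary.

Add column by column from the right: bit + bit + carry-in; write the sum mod 2, carry 1 when the sum is 2 or 3.
carry:  1111110
        0110011
+       0111111
---------------
       01110010
(the carry out of the leftmost column, 0, becomes the leading bit)
Decimal check:
  0110011 = 32 + 16 + 2 + 1 = 51
  0111111 = 32 + 16 + 8 + 4 + 2 + 1 = 63
  51 + 63 = 114, and 01110010 = 64 + 32 + 16 + 2 = 114 ✓



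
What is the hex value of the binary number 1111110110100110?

Group into 4-bit nibbles from right:
  1111 = F
  1101 = D
  1010 = A
  0110 = 6
Result: FDA6



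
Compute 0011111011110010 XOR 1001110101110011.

XOR: 1 when bits differ
  0011111011110010
^ 1001110101110011
------------------
  1010001110000001
Decimal: 16114 ^ 40307 = 41857



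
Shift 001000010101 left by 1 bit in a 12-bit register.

Original: 001000010101 (decimal 533)
Shift left by 1 position
Append 1 zero on the right
Result: 010000101010 (decimal 1066)
Equivalent: 533 << 1 = 533 × 2^1 = 1066



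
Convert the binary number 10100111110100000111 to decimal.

Sum of powers of 2 for each 1-bit:
2^0 + 2^1 + 2^2 + 2^8 + 2^10 + 2^11 + 2^12 + 2^13 + 2^14 + 2^17 + 2^19
= 1 + 2 + 4 + 256 + 1024 + 2048 + 4096 + 8192 + 16384 + 131072 + 524288
= 687367



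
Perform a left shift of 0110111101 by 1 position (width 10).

Original: 0110111101 (decimal 445)
Shift left by 1 position
Append 1 zero on the right
Result: 1101111010 (decimal 890)
Equivalent: 445 << 1 = 445 × 2^1 = 890



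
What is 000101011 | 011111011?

OR: 1 when either bit is 1
  000101011
| 011111011
-----------
  011111011
Decimal: 43 | 251 = 251



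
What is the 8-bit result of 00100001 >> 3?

Original: 00100001 (decimal 33)
Shift right by 3 positions
Drop the 3 low bits; fill with zeros on the left
Result: 00000100 (decimal 4)
Equivalent: 33 >> 3 = 33 ÷ 2^3 = 4



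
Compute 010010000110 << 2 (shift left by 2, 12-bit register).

Original: 010010000110 (decimal 1158)
Shift left by 2 positions
Append 2 zeros on the right and drop the 2 high bits that overflow the 12-bit width
Result: 001000011000 (decimal 536)
Equivalent: 1158 << 2 = 1158 × 2^2 = 4632, truncated to 12 bits = 536



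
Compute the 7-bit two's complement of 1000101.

Original (sign bit 1, negative): 1000101
Step 1 - Invert all bits: 0111010
Step 2 - Add 1: 0111011
Verification: 1000101 + 0111011 = 10000000; discarding the end carry (carry out of the top bit) leaves the 7-bit value 0000000, as required for x + (-x)



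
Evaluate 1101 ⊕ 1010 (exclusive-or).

XOR: 1 when bits differ
  1101
^ 1010
------
  0111
Decimal: 13 ^ 10 = 7



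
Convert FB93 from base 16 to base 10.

Expand by place value (powers of 16):
Digit values: F = 15, B = 11
FB93 = 15 × 16^3 + 11 × 16^2 + 9 × 16^1 + 3 × 16^0
= 15 × 4096 + 11 × 256 + 9 × 16 + 3 × 1
= 61440 + 2816 + 144 + 3
= 64403



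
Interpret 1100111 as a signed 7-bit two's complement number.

Binary: 1100111
Sign bit: 1 (negative)
Invert: 0011000
Add 1:  0011001
Magnitude: 0011001 = 16 + 8 + 1 = 25
Value: -25



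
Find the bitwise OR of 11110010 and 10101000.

OR: 1 when either bit is 1
  11110010
| 10101000
----------
  11111010
Decimal: 242 | 168 = 250



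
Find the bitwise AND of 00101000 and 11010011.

AND: 1 only when both bits are 1
  00101000
& 11010011
----------
  00000000
Decimal: 40 & 211 = 0



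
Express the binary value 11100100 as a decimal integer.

Sum of powers of 2 for each 1-bit:
2^2 + 2^5 + 2^6 + 2^7
= 4 + 32 + 64 + 128
= 228



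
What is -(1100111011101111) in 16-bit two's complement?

Original (sign bit 1, negative): 1100111011101111
Step 1 - Invert all bits: 0011000100010000
Step 2 - Add 1: 0011000100010001
Verification: 1100111011101111 + 0011000100010001 = 10000000000000000; discarding the end carry (carry out of the top bit) leaves the 16-bit value 0000000000000000, as required for x + (-x)



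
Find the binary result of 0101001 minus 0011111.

Method 1 - Direct subtraction (column by column from the right: bit − bit − borrow-in; if negative, add 2 and borrow 1 from the next column):
borrow: 0111100
        0101001
-       0011111
---------------
        0001010

Method 2 - Add two's complement:
Two's complement of 0011111: invert → 1100000, add 1 → 1100001
  0101001
+ 1100001
---------
 10001010  (end carry out of the top bit = 1)
Discarding the end carry: 0001010
Decimal check:
  0101001 = 32 + 8 + 1 = 41
  0011111 = 16 + 8 + 4 + 2 + 1 = 31
  41 - 31 = 10, and 0001010 = 8 + 2 = 10 ✓



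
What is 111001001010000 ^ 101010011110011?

XOR: 1 when bits differ
  111001001010000
^ 101010011110011
-----------------
  010011010100011
Decimal: 29264 ^ 21747 = 9891



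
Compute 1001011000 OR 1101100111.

OR: 1 when either bit is 1
  1001011000
| 1101100111
------------
  1101111111
Decimal: 600 | 871 = 895



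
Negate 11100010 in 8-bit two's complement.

Original (sign bit 1, negative): 11100010
Step 1 - Invert all bits: 00011101
Step 2 - Add 1: 00011110
Verification: 11100010 + 00011110 = 100000000; discarding the end carry (carry out of the top bit) leaves the 8-bit value 00000000, as required for x + (-x)



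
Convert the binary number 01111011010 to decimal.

Sum of powers of 2 for each 1-bit:
2^1 + 2^3 + 2^4 + 2^6 + 2^7 + 2^8 + 2^9
= 2 + 8 + 16 + 64 + 128 + 256 + 512
= 986



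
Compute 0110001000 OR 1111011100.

OR: 1 when either bit is 1
  0110001000
| 1111011100
------------
  1111011100
Decimal: 392 | 988 = 988



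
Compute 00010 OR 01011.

OR: 1 when either bit is 1
  00010
| 01011
-------
  01011
Decimal: 2 | 11 = 11



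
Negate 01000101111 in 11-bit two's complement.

Original: 01000101111
Step 1 - Invert all bits: 10111010000
Step 2 - Add 1: 10111010001
Verification: 01000101111 + 10111010001 = 100000000000; discarding the end carry (carry out of the top bit) leaves the 11-bit value 00000000000, as required for x + (-x)



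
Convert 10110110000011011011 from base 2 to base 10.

Sum of powers of 2 for each 1-bit:
2^0 + 2^1 + 2^3 + 2^4 + 2^6 + 2^7 + 2^13 + 2^14 + 2^16 + 2^17 + 2^19
= 1 + 2 + 8 + 16 + 64 + 128 + 8192 + 16384 + 65536 + 131072 + 524288
= 745691



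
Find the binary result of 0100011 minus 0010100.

Method 1 - Direct subtraction (column by column from the right: bit − bit − borrow-in; if negative, add 2 and borrow 1 from the next column):
borrow: 0111000
        0100011
-       0010100
---------------
        0001111

Method 2 - Add two's complement:
Two's complement of 0010100: invert → 1101011, add 1 → 1101100
  0100011
+ 1101100
---------
 10001111  (end carry out of the top bit = 1)
Discarding the end carry: 0001111
Decimal check:
  0100011 = 32 + 2 + 1 = 35
  0010100 = 16 + 4 = 20
  35 - 20 = 15, and 0001111 = 8 + 4 + 2 + 1 = 15 ✓



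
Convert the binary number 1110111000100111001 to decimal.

Sum of powers of 2 for each 1-bit:
2^0 + 2^3 + 2^4 + 2^5 + 2^8 + 2^12 + 2^13 + 2^14 + 2^16 + 2^17 + 2^18
= 1 + 8 + 16 + 32 + 256 + 4096 + 8192 + 16384 + 65536 + 131072 + 262144
= 487737



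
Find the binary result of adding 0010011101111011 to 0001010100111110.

Add column by column from the right: bit + bit + carry-in; write the sum mod 2, carry 1 when the sum is 2 or 3.
carry:  0000111011111100
        0010011101111011
+       0001010100111110
------------------------
       00011110010111001
(the carry out of the leftmost column, 0, becomes the leading bit)
Decimal check:
  0010011101111011 = 8192 + 1024 + 512 + 256 + 64 + 32 + 16 + 8 + 2 + 1 = 10107
  0001010100111110 = 4096 + 1024 + 256 + 32 + 16 + 8 + 4 + 2 = 5438
  10107 + 5438 = 15545, and 00011110010111001 = 8192 + 4096 + 2048 + 1024 + 128 + 32 + 16 + 8 + 1 = 15545 ✓



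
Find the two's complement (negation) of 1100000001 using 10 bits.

Original (sign bit 1, negative): 1100000001
Step 1 - Invert all bits: 0011111110
Step 2 - Add 1: 0011111111
Verification: 1100000001 + 0011111111 = 10000000000; discarding the end carry (carry out of the top bit) leaves the 10-bit value 0000000000, as required for x + (-x)



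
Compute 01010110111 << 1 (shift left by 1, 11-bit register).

Original: 01010110111 (decimal 695)
Shift left by 1 position
Append 1 zero on the right
Result: 10101101110 (decimal 1390)
Equivalent: 695 << 1 = 695 × 2^1 = 1390



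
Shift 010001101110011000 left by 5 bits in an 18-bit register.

Original: 010001101110011000 (decimal 72600)
Shift left by 5 positions
Append 5 zeros on the right and drop the 5 high bits that overflow the 18-bit width
Result: 110111001100000000 (decimal 226048)
Equivalent: 72600 << 5 = 72600 × 2^5 = 2323200, truncated to 18 bits = 226048



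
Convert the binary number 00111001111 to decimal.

Sum of powers of 2 for each 1-bit:
2^0 + 2^1 + 2^2 + 2^3 + 2^6 + 2^7 + 2^8
= 1 + 2 + 4 + 8 + 64 + 128 + 256
= 463



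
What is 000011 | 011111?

OR: 1 when either bit is 1
  000011
| 011111
--------
  011111
Decimal: 3 | 31 = 31



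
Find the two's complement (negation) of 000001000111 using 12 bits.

Original: 000001000111
Step 1 - Invert all bits: 111110111000
Step 2 - Add 1: 111110111001
Verification: 000001000111 + 111110111001 = 1000000000000; discarding the end carry (carry out of the top bit) leaves the 12-bit value 000000000000, as required for x + (-x)



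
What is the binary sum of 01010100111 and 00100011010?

Add column by column from the right: bit + bit + carry-in; write the sum mod 2, carry 1 when the sum is 2 or 3.
carry:  00001111100
        01010100111
+       00100011010
-------------------
       001111000001
(the carry out of the leftmost column, 0, becomes the leading bit)
Decimal check:
  01010100111 = 512 + 128 + 32 + 4 + 2 + 1 = 679
  00100011010 = 256 + 16 + 8 + 2 = 282
  679 + 282 = 961, and 001111000001 = 512 + 256 + 128 + 64 + 1 = 961 ✓



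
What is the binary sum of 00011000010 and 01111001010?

Add column by column from the right: bit + bit + carry-in; write the sum mod 2, carry 1 when the sum is 2 or 3.
carry:  11110000100
        00011000010
+       01111001010
-------------------
       010010001100
(the carry out of the leftmost column, 0, becomes the leading bit)
Decimal check:
  00011000010 = 128 + 64 + 2 = 194
  01111001010 = 512 + 256 + 128 + 64 + 8 + 2 = 970
  194 + 970 = 1164, and 010010001100 = 1024 + 128 + 8 + 4 = 1164 ✓



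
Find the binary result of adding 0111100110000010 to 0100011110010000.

Add column by column from the right: bit + bit + carry-in; write the sum mod 2, carry 1 when the sum is 2 or 3.
carry:  1111111100000000
        0111100110000010
+       0100011110010000
------------------------
       01100000100010010
(the carry out of the leftmost column, 0, becomes the leading bit)
Decimal check:
  0111100110000010 = 16384 + 8192 + 4096 + 2048 + 256 + 128 + 2 = 31106
  0100011110010000 = 16384 + 1024 + 512 + 256 + 128 + 16 = 18320
  31106 + 18320 = 49426, and 01100000100010010 = 32768 + 16384 + 256 + 16 + 2 = 49426 ✓



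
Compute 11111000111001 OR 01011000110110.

OR: 1 when either bit is 1
  11111000111001
| 01011000110110
----------------
  11111000111111
Decimal: 15929 | 5686 = 15935



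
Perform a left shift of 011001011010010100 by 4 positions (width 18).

Original: 011001011010010100 (decimal 104084)
Shift left by 4 positions
Append 4 zeros on the right and drop the 4 high bits that overflow the 18-bit width
Result: 010110100101000000 (decimal 92480)
Equivalent: 104084 << 4 = 104084 × 2^4 = 1665344, truncated to 18 bits = 92480



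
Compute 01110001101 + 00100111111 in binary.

Add column by column from the right: bit + bit + carry-in; write the sum mod 2, carry 1 when the sum is 2 or 3.
carry:  11001111110
        01110001101
+       00100111111
-------------------
       010011001100
(the carry out of the leftmost column, 0, becomes the leading bit)
Decimal check:
  01110001101 = 512 + 256 + 128 + 8 + 4 + 1 = 909
  00100111111 = 256 + 32 + 16 + 8 + 4 + 2 + 1 = 319
  909 + 319 = 1228, and 010011001100 = 1024 + 128 + 64 + 8 + 4 = 1228 ✓



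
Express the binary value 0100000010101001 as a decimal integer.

Sum of powers of 2 for each 1-bit:
2^0 + 2^3 + 2^5 + 2^7 + 2^14
= 1 + 8 + 32 + 128 + 16384
= 16553



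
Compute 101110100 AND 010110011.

AND: 1 only when both bits are 1
  101110100
& 010110011
-----------
  000110000
Decimal: 372 & 179 = 48



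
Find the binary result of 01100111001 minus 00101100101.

Method 1 - Direct subtraction (column by column from the right: bit − bit − borrow-in; if negative, add 2 and borrow 1 from the next column):
borrow: 01110001000
        01100111001
-       00101100101
-------------------
        00111010100

Method 2 - Add two's complement:
Two's complement of 00101100101: invert → 11010011010, add 1 → 11010011011
  01100111001
+ 11010011011
-------------
 100111010100  (end carry out of the top bit = 1)
Discarding the end carry: 00111010100
Decimal check:
  01100111001 = 512 + 256 + 32 + 16 + 8 + 1 = 825
  00101100101 = 256 + 64 + 32 + 4 + 1 = 357
  825 - 357 = 468, and 00111010100 = 256 + 128 + 64 + 16 + 4 = 468 ✓



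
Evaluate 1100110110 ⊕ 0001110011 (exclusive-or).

XOR: 1 when bits differ
  1100110110
^ 0001110011
------------
  1101000101
Decimal: 822 ^ 115 = 837



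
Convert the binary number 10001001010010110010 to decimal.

Sum of powers of 2 for each 1-bit:
2^1 + 2^4 + 2^5 + 2^7 + 2^10 + 2^12 + 2^15 + 2^19
= 2 + 16 + 32 + 128 + 1024 + 4096 + 32768 + 524288
= 562354



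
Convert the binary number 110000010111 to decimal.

Sum of powers of 2 for each 1-bit:
2^0 + 2^1 + 2^2 + 2^4 + 2^10 + 2^11
= 1 + 2 + 4 + 16 + 1024 + 2048
= 3095



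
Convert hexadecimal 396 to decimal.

Expand by place value (powers of 16):
396 = 3 × 16^2 + 9 × 16^1 + 6 × 16^0
= 3 × 256 + 9 × 16 + 6 × 1
= 768 + 144 + 6
= 918



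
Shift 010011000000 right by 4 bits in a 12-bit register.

Original: 010011000000 (decimal 1216)
Shift right by 4 positions
Drop the 4 low bits; fill with zeros on the left
Result: 000001001100 (decimal 76)
Equivalent: 1216 >> 4 = 1216 ÷ 2^4 = 76



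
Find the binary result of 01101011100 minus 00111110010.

Method 1 - Direct subtraction (column by column from the right: bit − bit − borrow-in; if negative, add 2 and borrow 1 from the next column):
borrow: 01111000100
        01101011100
-       00111110010
-------------------
        00101101010

Method 2 - Add two's complement:
Two's complement of 00111110010: invert → 11000001101, add 1 → 11000001110
  01101011100
+ 11000001110
-------------
 100101101010  (end carry out of the top bit = 1)
Discarding the end carry: 00101101010
Decimal check:
  01101011100 = 512 + 256 + 64 + 16 + 8 + 4 = 860
  00111110010 = 256 + 128 + 64 + 32 + 16 + 2 = 498
  860 - 498 = 362, and 00101101010 = 256 + 64 + 32 + 8 + 2 = 362 ✓



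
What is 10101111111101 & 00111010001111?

AND: 1 only when both bits are 1
  10101111111101
& 00111010001111
----------------
  00101010001101
Decimal: 11261 & 3727 = 2701



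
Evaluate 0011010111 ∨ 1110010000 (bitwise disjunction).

OR: 1 when either bit is 1
  0011010111
| 1110010000
------------
  1111010111
Decimal: 215 | 912 = 983



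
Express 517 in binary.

Using repeated division by 2:
517 ÷ 2 = 258 remainder 1
258 ÷ 2 = 129 remainder 0
129 ÷ 2 = 64 remainder 1
64 ÷ 2 = 32 remainder 0
32 ÷ 2 = 16 remainder 0
16 ÷ 2 = 8 remainder 0
8 ÷ 2 = 4 remainder 0
4 ÷ 2 = 2 remainder 0
2 ÷ 2 = 1 remainder 0
1 ÷ 2 = 0 remainder 1
Reading remainders bottom to top: 1000000101



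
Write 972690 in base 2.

Using repeated division by 2:
972690 ÷ 2 = 486345 remainder 0
486345 ÷ 2 = 243172 remainder 1
243172 ÷ 2 = 121586 remainder 0
121586 ÷ 2 = 60793 remainder 0
60793 ÷ 2 = 30396 remainder 1
30396 ÷ 2 = 15198 remainder 0
15198 ÷ 2 = 7599 remainder 0
7599 ÷ 2 = 3799 remainder 1
3799 ÷ 2 = 1899 remainder 1
1899 ÷ 2 = 949 remainder 1
949 ÷ 2 = 474 remainder 1
474 ÷ 2 = 237 remainder 0
237 ÷ 2 = 118 remainder 1
118 ÷ 2 = 59 remainder 0
59 ÷ 2 = 29 remainder 1
29 ÷ 2 = 14 remainder 1
14 ÷ 2 = 7 remainder 0
7 ÷ 2 = 3 remainder 1
3 ÷ 2 = 1 remainder 1
1 ÷ 2 = 0 remainder 1
Reading remainders bottom to top: 11101101011110010010



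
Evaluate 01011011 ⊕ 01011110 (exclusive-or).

XOR: 1 when bits differ
  01011011
^ 01011110
----------
  00000101
Decimal: 91 ^ 94 = 5



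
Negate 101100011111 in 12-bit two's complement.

Original (sign bit 1, negative): 101100011111
Step 1 - Invert all bits: 010011100000
Step 2 - Add 1: 010011100001
Verification: 101100011111 + 010011100001 = 1000000000000; discarding the end carry (carry out of the top bit) leaves the 12-bit value 000000000000, as required for x + (-x)



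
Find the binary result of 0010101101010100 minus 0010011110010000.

Method 1 - Direct subtraction (column by column from the right: bit − bit − borrow-in; if negative, add 2 and borrow 1 from the next column):
borrow: 0000111100000000
        0010101101010100
-       0010011110010000
------------------------
        0000001111000100

Method 2 - Add two's complement:
Two's complement of 0010011110010000: invert → 1101100001101111, add 1 → 1101100001110000
  0010101101010100
+ 1101100001110000
------------------
 10000001111000100  (end carry out of the top bit = 1)
Discarding the end carry: 0000001111000100
Decimal check:
  0010101101010100 = 8192 + 2048 + 512 + 256 + 64 + 16 + 4 = 11092
  0010011110010000 = 8192 + 1024 + 512 + 256 + 128 + 16 = 10128
  11092 - 10128 = 964, and 0000001111000100 = 512 + 256 + 128 + 64 + 4 = 964 ✓



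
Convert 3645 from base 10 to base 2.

Using repeated division by 2:
3645 ÷ 2 = 1822 remainder 1
1822 ÷ 2 = 911 remainder 0
911 ÷ 2 = 455 remainder 1
455 ÷ 2 = 227 remainder 1
227 ÷ 2 = 113 remainder 1
113 ÷ 2 = 56 remainder 1
56 ÷ 2 = 28 remainder 0
28 ÷ 2 = 14 remainder 0
14 ÷ 2 = 7 remainder 0
7 ÷ 2 = 3 remainder 1
3 ÷ 2 = 1 remainder 1
1 ÷ 2 = 0 remainder 1
Reading remainders bottom to top: 111000111101



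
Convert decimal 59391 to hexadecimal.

Using repeated division by 16 (digits 10–15 are A–F):
59391 ÷ 16 = 3711 remainder 15 (F)
3711 ÷ 16 = 231 remainder 15 (F)
231 ÷ 16 = 14 remainder 7
14 ÷ 16 = 0 remainder 14 (E)
Reading remainders bottom to top: E7FF



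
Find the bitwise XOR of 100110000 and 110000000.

XOR: 1 when bits differ
  100110000
^ 110000000
-----------
  010110000
Decimal: 304 ^ 384 = 176



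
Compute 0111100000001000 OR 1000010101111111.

OR: 1 when either bit is 1
  0111100000001000
| 1000010101111111
------------------
  1111110101111111
Decimal: 30728 | 34175 = 64895



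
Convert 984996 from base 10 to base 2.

Using repeated division by 2:
984996 ÷ 2 = 492498 remainder 0
492498 ÷ 2 = 246249 remainder 0
246249 ÷ 2 = 123124 remainder 1
123124 ÷ 2 = 61562 remainder 0
61562 ÷ 2 = 30781 remainder 0
30781 ÷ 2 = 15390 remainder 1
15390 ÷ 2 = 7695 remainder 0
7695 ÷ 2 = 3847 remainder 1
3847 ÷ 2 = 1923 remainder 1
1923 ÷ 2 = 961 remainder 1
961 ÷ 2 = 480 remainder 1
480 ÷ 2 = 240 remainder 0
240 ÷ 2 = 120 remainder 0
120 ÷ 2 = 60 remainder 0
60 ÷ 2 = 30 remainder 0
30 ÷ 2 = 15 remainder 0
15 ÷ 2 = 7 remainder 1
7 ÷ 2 = 3 remainder 1
3 ÷ 2 = 1 remainder 1
1 ÷ 2 = 0 remainder 1
Reading remainders bottom to top: 11110000011110100100



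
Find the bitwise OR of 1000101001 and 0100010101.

OR: 1 when either bit is 1
  1000101001
| 0100010101
------------
  1100111101
Decimal: 553 | 277 = 829



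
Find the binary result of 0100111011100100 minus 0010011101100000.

Method 1 - Direct subtraction (column by column from the right: bit − bit − borrow-in; if negative, add 2 and borrow 1 from the next column):
borrow: 0100111000000000
        0100111011100100
-       0010011101100000
------------------------
        0010011110000100

Method 2 - Add two's complement:
Two's complement of 0010011101100000: invert → 1101100010011111, add 1 → 1101100010100000
  0100111011100100
+ 1101100010100000
------------------
 10010011110000100  (end carry out of the top bit = 1)
Discarding the end carry: 0010011110000100
Decimal check:
  0100111011100100 = 16384 + 2048 + 1024 + 512 + 128 + 64 + 32 + 4 = 20196
  0010011101100000 = 8192 + 1024 + 512 + 256 + 64 + 32 = 10080
  20196 - 10080 = 10116, and 0010011110000100 = 8192 + 1024 + 512 + 256 + 128 + 4 = 10116 ✓



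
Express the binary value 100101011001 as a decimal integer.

Sum of powers of 2 for each 1-bit:
2^0 + 2^3 + 2^4 + 2^6 + 2^8 + 2^11
= 1 + 8 + 16 + 64 + 256 + 2048
= 2393



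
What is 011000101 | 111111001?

OR: 1 when either bit is 1
  011000101
| 111111001
-----------
  111111101
Decimal: 197 | 505 = 509



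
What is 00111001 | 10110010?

OR: 1 when either bit is 1
  00111001
| 10110010
----------
  10111011
Decimal: 57 | 178 = 187



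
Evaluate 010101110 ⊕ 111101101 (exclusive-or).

XOR: 1 when bits differ
  010101110
^ 111101101
-----------
  101000011
Decimal: 174 ^ 493 = 323



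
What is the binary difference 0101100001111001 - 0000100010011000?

Method 1 - Direct subtraction (column by column from the right: bit − bit − borrow-in; if negative, add 2 and borrow 1 from the next column):
borrow: 0001111100000000
        0101100001111001
-       0000100010011000
------------------------
        0100111111100001

Method 2 - Add two's complement:
Two's complement of 0000100010011000: invert → 1111011101100111, add 1 → 1111011101101000
  0101100001111001
+ 1111011101101000
------------------
 10100111111100001  (end carry out of the top bit = 1)
Discarding the end carry: 0100111111100001
Decimal check:
  0101100001111001 = 16384 + 4096 + 2048 + 64 + 32 + 16 + 8 + 1 = 22649
  0000100010011000 = 2048 + 128 + 16 + 8 = 2200
  22649 - 2200 = 20449, and 0100111111100001 = 16384 + 2048 + 1024 + 512 + 256 + 128 + 64 + 32 + 1 = 20449 ✓



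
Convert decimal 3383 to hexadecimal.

Using repeated division by 16 (digits 10–15 are A–F):
3383 ÷ 16 = 211 remainder 7
211 ÷ 16 = 13 remainder 3
13 ÷ 16 = 0 remainder 13 (D)
Reading remainders bottom to top: D37



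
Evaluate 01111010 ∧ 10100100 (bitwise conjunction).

AND: 1 only when both bits are 1
  01111010
& 10100100
----------
  00100000
Decimal: 122 & 164 = 32



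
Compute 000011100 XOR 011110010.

XOR: 1 when bits differ
  000011100
^ 011110010
-----------
  011101110
Decimal: 28 ^ 242 = 238



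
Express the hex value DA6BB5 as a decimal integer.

Expand by place value (powers of 16):
Digit values: D = 13, A = 10, B = 11
DA6BB5 = 13 × 16^5 + 10 × 16^4 + 6 × 16^3 + 11 × 16^2 + 11 × 16^1 + 5 × 16^0
= 13 × 1048576 + 10 × 65536 + 6 × 4096 + 11 × 256 + 11 × 16 + 5 × 1
= 13631488 + 655360 + 24576 + 2816 + 176 + 5
= 14314421



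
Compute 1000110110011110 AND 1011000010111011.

AND: 1 only when both bits are 1
  1000110110011110
& 1011000010111011
------------------
  1000000010011010
Decimal: 36254 & 45243 = 32922



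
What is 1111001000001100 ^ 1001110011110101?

XOR: 1 when bits differ
  1111001000001100
^ 1001110011110101
------------------
  0110111011111001
Decimal: 61964 ^ 40181 = 28409



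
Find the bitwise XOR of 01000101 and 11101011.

XOR: 1 when bits differ
  01000101
^ 11101011
----------
  10101110
Decimal: 69 ^ 235 = 174



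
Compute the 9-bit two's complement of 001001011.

Original: 001001011
Step 1 - Invert all bits: 110110100
Step 2 - Add 1: 110110101
Verification: 001001011 + 110110101 = 1000000000; discarding the end carry (carry out of the top bit) leaves the 9-bit value 000000000, as required for x + (-x)



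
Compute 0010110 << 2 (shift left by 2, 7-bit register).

Original: 0010110 (decimal 22)
Shift left by 2 positions
Append 2 zeros on the right
Result: 1011000 (decimal 88)
Equivalent: 22 << 2 = 22 × 2^2 = 88



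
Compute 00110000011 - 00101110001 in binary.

Method 1 - Direct subtraction (column by column from the right: bit − bit − borrow-in; if negative, add 2 and borrow 1 from the next column):
borrow: 00011100000
        00110000011
-       00101110001
-------------------
        00000010010

Method 2 - Add two's complement:
Two's complement of 00101110001: invert → 11010001110, add 1 → 11010001111
  00110000011
+ 11010001111
-------------
 100000010010  (end carry out of the top bit = 1)
Discarding the end carry: 00000010010
Decimal check:
  00110000011 = 256 + 128 + 2 + 1 = 387
  00101110001 = 256 + 64 + 32 + 16 + 1 = 369
  387 - 369 = 18, and 00000010010 = 16 + 2 = 18 ✓



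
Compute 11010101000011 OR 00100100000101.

OR: 1 when either bit is 1
  11010101000011
| 00100100000101
----------------
  11110101000111
Decimal: 13635 | 2309 = 15687



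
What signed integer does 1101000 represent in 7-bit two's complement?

Binary: 1101000
Sign bit: 1 (negative)
Invert: 0010111
Add 1:  0011000
Magnitude: 0011000 = 16 + 8 = 24
Value: -24



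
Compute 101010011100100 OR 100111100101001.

OR: 1 when either bit is 1
  101010011100100
| 100111100101001
-----------------
  101111111101101
Decimal: 21732 | 20265 = 24557



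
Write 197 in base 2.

Using repeated division by 2:
197 ÷ 2 = 98 remainder 1
98 ÷ 2 = 49 remainder 0
49 ÷ 2 = 24 remainder 1
24 ÷ 2 = 12 remainder 0
12 ÷ 2 = 6 remainder 0
6 ÷ 2 = 3 remainder 0
3 ÷ 2 = 1 remainder 1
1 ÷ 2 = 0 remainder 1
Reading remainders bottom to top: 11000101



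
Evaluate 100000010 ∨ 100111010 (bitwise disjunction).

OR: 1 when either bit is 1
  100000010
| 100111010
-----------
  100111010
Decimal: 258 | 314 = 314



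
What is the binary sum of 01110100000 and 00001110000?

Add column by column from the right: bit + bit + carry-in; write the sum mod 2, carry 1 when the sum is 2 or 3.
carry:  11111000000
        01110100000
+       00001110000
-------------------
       010000010000
(the carry out of the leftmost column, 0, becomes the leading bit)
Decimal check:
  01110100000 = 512 + 256 + 128 + 32 = 928
  00001110000 = 64 + 32 + 16 = 112
  928 + 112 = 1040, and 010000010000 = 1024 + 16 = 1040 ✓



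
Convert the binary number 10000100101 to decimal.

Sum of powers of 2 for each 1-bit:
2^0 + 2^2 + 2^5 + 2^10
= 1 + 4 + 32 + 1024
= 1061



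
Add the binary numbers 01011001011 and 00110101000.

Add column by column from the right: bit + bit + carry-in; write the sum mod 2, carry 1 when the sum is 2 or 3.
carry:  11100010000
        01011001011
+       00110101000
-------------------
       010001110011
(the carry out of the leftmost column, 0, becomes the leading bit)
Decimal check:
  01011001011 = 512 + 128 + 64 + 8 + 2 + 1 = 715
  00110101000 = 256 + 128 + 32 + 8 = 424
  715 + 424 = 1139, and 010001110011 = 1024 + 64 + 32 + 16 + 2 + 1 = 1139 ✓



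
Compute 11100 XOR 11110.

XOR: 1 when bits differ
  11100
^ 11110
-------
  00010
Decimal: 28 ^ 30 = 2



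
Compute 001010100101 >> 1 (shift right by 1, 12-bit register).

Original: 001010100101 (decimal 677)
Shift right by 1 position
Drop the 1 low bit; fill with zero on the left
Result: 000101010010 (decimal 338)
Equivalent: 677 >> 1 = 677 ÷ 2^1 = 338



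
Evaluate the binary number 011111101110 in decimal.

Sum of powers of 2 for each 1-bit:
2^1 + 2^2 + 2^3 + 2^5 + 2^6 + 2^7 + 2^8 + 2^9 + 2^10
= 2 + 4 + 8 + 32 + 64 + 128 + 256 + 512 + 1024
= 2030



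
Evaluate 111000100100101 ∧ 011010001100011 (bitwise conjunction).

AND: 1 only when both bits are 1
  111000100100101
& 011010001100011
-----------------
  011000000100001
Decimal: 28965 & 13411 = 12321



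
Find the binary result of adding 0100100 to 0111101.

Add column by column from the right: bit + bit + carry-in; write the sum mod 2, carry 1 when the sum is 2 or 3.
carry:  1111000
        0100100
+       0111101
---------------
       01100001
(the carry out of the leftmost column, 0, becomes the leading bit)
Decimal check:
  0100100 = 32 + 4 = 36
  0111101 = 32 + 16 + 8 + 4 + 1 = 61
  36 + 61 = 97, and 01100001 = 64 + 32 + 1 = 97 ✓



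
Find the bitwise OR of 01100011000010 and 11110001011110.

OR: 1 when either bit is 1
  01100011000010
| 11110001011110
----------------
  11110011011110
Decimal: 6338 | 15454 = 15582



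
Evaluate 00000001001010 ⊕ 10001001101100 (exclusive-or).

XOR: 1 when bits differ
  00000001001010
^ 10001001101100
----------------
  10001000100110
Decimal: 74 ^ 8812 = 8742



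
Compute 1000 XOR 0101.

XOR: 1 when bits differ
  1000
^ 0101
------
  1101
Decimal: 8 ^ 5 = 13



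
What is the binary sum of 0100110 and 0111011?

Add column by column from the right: bit + bit + carry-in; write the sum mod 2, carry 1 when the sum is 2 or 3.
carry:  1111100
        0100110
+       0111011
---------------
       01100001
(the carry out of the leftmost column, 0, becomes the leading bit)
Decimal check:
  0100110 = 32 + 4 + 2 = 38
  0111011 = 32 + 16 + 8 + 2 + 1 = 59
  38 + 59 = 97, and 01100001 = 64 + 32 + 1 = 97 ✓



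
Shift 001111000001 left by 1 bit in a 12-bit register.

Original: 001111000001 (decimal 961)
Shift left by 1 position
Append 1 zero on the right
Result: 011110000010 (decimal 1922)
Equivalent: 961 << 1 = 961 × 2^1 = 1922



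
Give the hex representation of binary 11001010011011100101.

Group into 4-bit nibbles from right:
  1100 = C
  1010 = A
  0110 = 6
  1110 = E
  0101 = 5
Result: CA6E5



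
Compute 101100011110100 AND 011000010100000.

AND: 1 only when both bits are 1
  101100011110100
& 011000010100000
-----------------
  001000010100000
Decimal: 22772 & 12448 = 4256



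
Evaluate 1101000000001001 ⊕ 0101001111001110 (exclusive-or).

XOR: 1 when bits differ
  1101000000001001
^ 0101001111001110
------------------
  1000001111000111
Decimal: 53257 ^ 21454 = 33735



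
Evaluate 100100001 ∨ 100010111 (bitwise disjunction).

OR: 1 when either bit is 1
  100100001
| 100010111
-----------
  100110111
Decimal: 289 | 279 = 311



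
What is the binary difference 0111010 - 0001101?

Method 1 - Direct subtraction (column by column from the right: bit − bit − borrow-in; if negative, add 2 and borrow 1 from the next column):
borrow: 0011010
        0111010
-       0001101
---------------
        0101101

Method 2 - Add two's complement:
Two's complement of 0001101: invert → 1110010, add 1 → 1110011
  0111010
+ 1110011
---------
 10101101  (end carry out of the top bit = 1)
Discarding the end carry: 0101101
Decimal check:
  0111010 = 32 + 16 + 8 + 2 = 58
  0001101 = 8 + 4 + 1 = 13
  58 - 13 = 45, and 0101101 = 32 + 8 + 4 + 1 = 45 ✓



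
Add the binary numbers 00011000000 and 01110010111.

Add column by column from the right: bit + bit + carry-in; write the sum mod 2, carry 1 when the sum is 2 or 3.
carry:  11100000000
        00011000000
+       01110010111
-------------------
       010001010111
(the carry out of the leftmost column, 0, becomes the leading bit)
Decimal check:
  00011000000 = 128 + 64 = 192
  01110010111 = 512 + 256 + 128 + 16 + 4 + 2 + 1 = 919
  192 + 919 = 1111, and 010001010111 = 1024 + 64 + 16 + 4 + 2 + 1 = 1111 ✓



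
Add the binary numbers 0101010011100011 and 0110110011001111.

Add column by column from the right: bit + bit + carry-in; write the sum mod 2, carry 1 when the sum is 2 or 3.
carry:  1111100110011110
        0101010011100011
+       0110110011001111
------------------------
       01100000110110010
(the carry out of the leftmost column, 0, becomes the leading bit)
Decimal check:
  0101010011100011 = 16384 + 4096 + 1024 + 128 + 64 + 32 + 2 + 1 = 21731
  0110110011001111 = 16384 + 8192 + 2048 + 1024 + 128 + 64 + 8 + 4 + 2 + 1 = 27855
  21731 + 27855 = 49586, and 01100000110110010 = 32768 + 16384 + 256 + 128 + 32 + 16 + 2 = 49586 ✓



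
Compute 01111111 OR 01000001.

OR: 1 when either bit is 1
  01111111
| 01000001
----------
  01111111
Decimal: 127 | 65 = 127



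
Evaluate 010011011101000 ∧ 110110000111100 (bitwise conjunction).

AND: 1 only when both bits are 1
  010011011101000
& 110110000111100
-----------------
  010010000101000
Decimal: 9960 & 27708 = 9256



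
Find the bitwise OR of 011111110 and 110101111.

OR: 1 when either bit is 1
  011111110
| 110101111
-----------
  111111111
Decimal: 254 | 431 = 511



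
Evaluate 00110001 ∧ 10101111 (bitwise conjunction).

AND: 1 only when both bits are 1
  00110001
& 10101111
----------
  00100001
Decimal: 49 & 175 = 33



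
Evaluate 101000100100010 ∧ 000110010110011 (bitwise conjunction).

AND: 1 only when both bits are 1
  101000100100010
& 000110010110011
-----------------
  000000000100010
Decimal: 20770 & 3251 = 34



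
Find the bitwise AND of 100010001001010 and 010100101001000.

AND: 1 only when both bits are 1
  100010001001010
& 010100101001000
-----------------
  000000001001000
Decimal: 17482 & 10568 = 72



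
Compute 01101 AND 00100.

AND: 1 only when both bits are 1
  01101
& 00100
-------
  00100
Decimal: 13 & 4 = 4



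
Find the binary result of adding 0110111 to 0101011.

Add column by column from the right: bit + bit + carry-in; write the sum mod 2, carry 1 when the sum is 2 or 3.
carry:  1111110
        0110111
+       0101011
---------------
       01100010
(the carry out of the leftmost column, 0, becomes the leading bit)
Decimal check:
  0110111 = 32 + 16 + 4 + 2 + 1 = 55
  0101011 = 32 + 8 + 2 + 1 = 43
  55 + 43 = 98, and 01100010 = 64 + 32 + 2 = 98 ✓



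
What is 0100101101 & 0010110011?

AND: 1 only when both bits are 1
  0100101101
& 0010110011
------------
  0000100001
Decimal: 301 & 179 = 33



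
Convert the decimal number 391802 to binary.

Using repeated division by 2:
391802 ÷ 2 = 195901 remainder 0
195901 ÷ 2 = 97950 remainder 1
97950 ÷ 2 = 48975 remainder 0
48975 ÷ 2 = 24487 remainder 1
24487 ÷ 2 = 12243 remainder 1
12243 ÷ 2 = 6121 remainder 1
6121 ÷ 2 = 3060 remainder 1
3060 ÷ 2 = 1530 remainder 0
1530 ÷ 2 = 765 remainder 0
765 ÷ 2 = 382 remainder 1
382 ÷ 2 = 191 remainder 0
191 ÷ 2 = 95 remainder 1
95 ÷ 2 = 47 remainder 1
47 ÷ 2 = 23 remainder 1
23 ÷ 2 = 11 remainder 1
11 ÷ 2 = 5 remainder 1
5 ÷ 2 = 2 remainder 1
2 ÷ 2 = 1 remainder 0
1 ÷ 2 = 0 remainder 1
Reading remainders bottom to top: 1011111101001111010



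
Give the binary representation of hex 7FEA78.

Convert each hex digit to 4 bits:
  7 = 0111
  F = 1111
  E = 1110
  A = 1010
  7 = 0111
  8 = 1000
Concatenate: 011111111110101001111000



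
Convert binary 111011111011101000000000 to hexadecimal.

Group into 4-bit nibbles from right:
  1110 = E
  1111 = F
  1011 = B
  1010 = A
  0000 = 0
  0000 = 0
Result: EFBA00



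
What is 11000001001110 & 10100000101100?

AND: 1 only when both bits are 1
  11000001001110
& 10100000101100
----------------
  10000000001100
Decimal: 12366 & 10284 = 8204



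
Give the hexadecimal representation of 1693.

Using repeated division by 16 (digits 10–15 are A–F):
1693 ÷ 16 = 105 remainder 13 (D)
105 ÷ 16 = 6 remainder 9
6 ÷ 16 = 0 remainder 6
Reading remainders bottom to top: 69D



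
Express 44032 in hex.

Using repeated division by 16 (digits 10–15 are A–F):
44032 ÷ 16 = 2752 remainder 0
2752 ÷ 16 = 172 remainder 0
172 ÷ 16 = 10 remainder 12 (C)
10 ÷ 16 = 0 remainder 10 (A)
Reading remainders bottom to top: AC00



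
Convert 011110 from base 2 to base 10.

Sum of powers of 2 for each 1-bit:
2^1 + 2^2 + 2^3 + 2^4
= 2 + 4 + 8 + 16
= 30

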